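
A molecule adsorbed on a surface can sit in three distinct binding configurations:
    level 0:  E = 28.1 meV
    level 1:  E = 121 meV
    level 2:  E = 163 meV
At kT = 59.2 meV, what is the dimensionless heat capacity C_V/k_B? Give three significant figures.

0.614

Eᵢ/kT = 0.47466, 2.0439, 2.7534.
Z = Σ e^(−Eᵢ/kT) = e^(−0.47466) + e^(−2.0439) + e^(−2.7534) = 0.62210 + 0.12952 + 0.063711 = 0.81533.
⟨E⟩ = 53.399 meV, ⟨E²⟩ = 5004.4 meV².
C_V/k_B = (⟨E²⟩ − ⟨E⟩²)/(kT)² = (5004.4 − 2851.5)/3504.6 = 0.614.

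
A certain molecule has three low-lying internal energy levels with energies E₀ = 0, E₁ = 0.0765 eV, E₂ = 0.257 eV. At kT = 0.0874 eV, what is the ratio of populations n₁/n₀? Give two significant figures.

n₁/n₀ = exp[−(E₁−E₀)/kT] = exp(−(0.0765 eV)/(0.0874 eV)) = exp(-0.8753) = 0.42.

0.42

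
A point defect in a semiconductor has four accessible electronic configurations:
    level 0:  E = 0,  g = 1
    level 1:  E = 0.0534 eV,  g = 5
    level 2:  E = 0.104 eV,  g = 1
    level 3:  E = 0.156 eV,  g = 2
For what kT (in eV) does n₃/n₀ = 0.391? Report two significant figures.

n₃/n₀ = (g₃/g₀) exp[−(E₃−E₀)/kT] = 0.391.
⇒ (E₃−E₀)/kT = ln((2/1)/0.391) = ln(5.115) = 1.632.
kT = 0.156 eV / 1.632 = 0.096 eV.

0.096 eV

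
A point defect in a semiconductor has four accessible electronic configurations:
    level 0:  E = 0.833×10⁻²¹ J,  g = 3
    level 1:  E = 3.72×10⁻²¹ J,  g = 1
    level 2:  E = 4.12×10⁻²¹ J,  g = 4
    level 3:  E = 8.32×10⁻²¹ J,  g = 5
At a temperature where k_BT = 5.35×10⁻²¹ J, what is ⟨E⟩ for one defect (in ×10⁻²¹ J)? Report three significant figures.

Eᵢ/kT = 0.15570, 0.69533, 0.77009, 1.5551.
Z = Σ gᵢe^(−Eᵢ/kT) = 3·e^(−0.15570) + 1·e^(−0.69533) + 4·e^(−0.77009) + 5·e^(−1.5551) = 2.5674 + 0.49891 + 1.8519 + 1.0558 = 5.9740.
⟨E⟩ = Σ Eᵢ gᵢe^(−Eᵢ/kT) / Z = (0.833·2.5674 + 3.72·0.49891 + 4.12·1.8519 + 8.32·1.0558) / 5.9740 = 3.42 ×10⁻²¹ J.

3.42 ×10⁻²¹ J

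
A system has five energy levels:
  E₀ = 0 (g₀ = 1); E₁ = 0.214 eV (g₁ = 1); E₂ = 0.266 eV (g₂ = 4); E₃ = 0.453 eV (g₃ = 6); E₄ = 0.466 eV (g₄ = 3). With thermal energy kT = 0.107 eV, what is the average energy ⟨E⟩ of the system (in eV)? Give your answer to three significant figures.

0.110 eV

Eᵢ/kT = 0, 2.0000, 2.4860, 4.2336, 4.3551.
Z = Σ gᵢe^(−Eᵢ/kT) = 1·e^(−0) + 1·e^(−2.0000) + 4·e^(−2.4860) + 6·e^(−4.2336) + 3·e^(−4.3551) = 1.0000 + 0.13534 + 0.33297 + 0.087001 + 0.038523 = 1.5938.
⟨E⟩ = Σ Eᵢ gᵢe^(−Eᵢ/kT) / Z = (0·1.0000 + 0.214·0.13534 + 0.266·0.33297 + 0.453·0.087001 + 0.466·0.038523) / 1.5938 = 0.110 eV.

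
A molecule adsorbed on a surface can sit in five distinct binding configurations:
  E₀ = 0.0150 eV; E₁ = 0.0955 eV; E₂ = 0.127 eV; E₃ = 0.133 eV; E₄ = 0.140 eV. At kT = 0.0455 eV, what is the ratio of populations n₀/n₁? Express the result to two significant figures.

5.9

n₀/n₁ = exp[−(E₀−E₁)/kT] = exp(−(-0.0805 eV)/(0.0455 eV)) = exp(1.769) = 5.9.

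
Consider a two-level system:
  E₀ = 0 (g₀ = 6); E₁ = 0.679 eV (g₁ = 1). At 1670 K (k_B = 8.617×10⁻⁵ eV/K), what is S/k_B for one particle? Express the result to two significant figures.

k_BT = 8.617×10⁻⁵ × 1670 K = 0.1439 eV.
Eᵢ/kT = 0, 4.719.
Z = Σ gᵢe^(−Eᵢ/kT) = 6·e^(−0) + 1·e^(−4.719) = 6.000 + 0.008924 = 6.009.
⟨E⟩ = Σ EᵢPᵢ = 0.001008 eV.
S/k_B = ln Z + ⟨E⟩/kT = ln(6.009) + 0.001008/0.1439 = 1.793 + 0.007005 = 1.8.

1.8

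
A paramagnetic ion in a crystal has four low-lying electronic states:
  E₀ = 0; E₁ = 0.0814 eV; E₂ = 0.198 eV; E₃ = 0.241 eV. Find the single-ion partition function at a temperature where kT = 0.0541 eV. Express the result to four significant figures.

Eᵢ/kT = 0, 1.50462, 3.65989, 4.45471.
Z = Σ e^(−Eᵢ/kT) = e^(−0) + e^(−1.50462) + e^(−3.65989) + e^(−4.45471) = 1.00000 + 0.222102 + 0.0257353 + 0.0116237 = 1.25946.

Z = 1.259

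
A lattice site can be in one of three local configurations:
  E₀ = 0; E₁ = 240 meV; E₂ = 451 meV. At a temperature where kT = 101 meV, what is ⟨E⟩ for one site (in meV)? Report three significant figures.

24.9 meV

Eᵢ/kT = 0, 2.3762, 4.4653.
Z = Σ e^(−Eᵢ/kT) = e^(−0) + e^(−2.3762) + e^(−4.4653) = 1.0000 + 0.092903 + 0.011501 = 1.1044.
⟨E⟩ = Σ Eᵢ e^(−Eᵢ/kT) / Z = (0·1.0000 + 240·0.092903 + 451·0.011501) / 1.1044 = 24.9 meV.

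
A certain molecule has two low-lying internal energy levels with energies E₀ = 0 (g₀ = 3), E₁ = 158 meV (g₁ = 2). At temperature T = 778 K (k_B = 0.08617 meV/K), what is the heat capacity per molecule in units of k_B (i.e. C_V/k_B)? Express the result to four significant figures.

k_BT = 0.08617 × 778 K = 67.0403 meV.
Eᵢ/kT = 0, 2.35679.
Z = Σ gᵢe^(−Eᵢ/kT) = 3·e^(−0) + 2·e^(−2.35679) = 3.00000 + 0.189448 = 3.18945.
⟨E⟩ = 9.38494 meV, ⟨E²⟩ = 1482.82 meV².
C_V/k_B = (⟨E²⟩ − ⟨E⟩²)/(kT)² = (1482.82 − 88.0771)/4494.40 = 0.3103.

0.3103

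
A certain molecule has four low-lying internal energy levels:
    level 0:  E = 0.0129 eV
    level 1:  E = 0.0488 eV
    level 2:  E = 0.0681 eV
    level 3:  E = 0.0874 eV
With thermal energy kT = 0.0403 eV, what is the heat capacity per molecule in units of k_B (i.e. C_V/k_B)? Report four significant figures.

0.4317

Eᵢ/kT = 0.320099, 1.21092, 1.68983, 2.16873.
Z = Σ e^(−Eᵢ/kT) = e^(−0.320099) + e^(−1.21092) + e^(−1.68983) + e^(−2.16873) = 0.726077 + 0.297923 + 0.184551 + 0.114323 = 1.32287.
⟨E⟩ = 0.0351242 eV, ⟨E²⟩ = 0.00193479 eV².
C_V/k_B = (⟨E²⟩ − ⟨E⟩²)/(kT)² = (0.00193479 − 0.00123371)/0.00162409 = 0.4317.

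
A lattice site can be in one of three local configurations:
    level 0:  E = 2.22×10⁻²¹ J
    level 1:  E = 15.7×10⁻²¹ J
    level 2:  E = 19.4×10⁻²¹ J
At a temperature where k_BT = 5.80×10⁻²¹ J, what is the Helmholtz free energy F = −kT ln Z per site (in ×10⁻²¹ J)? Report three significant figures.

1.41 ×10⁻²¹ J

Eᵢ/kT = 0.38276, 2.7069, 3.3448.
Z = Σ e^(−Eᵢ/kT) = e^(−0.38276) + e^(−2.7069) + e^(−3.3448) = 0.68198 + 0.066743 + 0.035267 = 0.78399.
F = −kT ln Z = −5.80 × ln(0.78399) = −5.80 × -0.24336 = 1.41 ×10⁻²¹ J.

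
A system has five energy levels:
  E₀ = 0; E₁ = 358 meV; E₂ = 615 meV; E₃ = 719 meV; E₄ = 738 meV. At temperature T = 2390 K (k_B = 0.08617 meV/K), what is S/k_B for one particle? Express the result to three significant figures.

k_BT = 0.08617 × 2390 K = 205.95 meV.
Eᵢ/kT = 0, 1.7383, 2.9862, 3.4911, 3.5834.
Z = Σ e^(−Eᵢ/kT) = e^(−0) + e^(−1.7383) + e^(−2.9862) + e^(−3.4911) + e^(−3.5834) = 1.0000 + 0.17582 + 0.050479 + 0.030467 + 0.027781 = 1.2845.
⟨E⟩ = Σ EᵢPᵢ = 106.19 meV.
S/k_B = ln Z + ⟨E⟩/kT = ln(1.2845) + 106.19/205.95 = 0.25037 + 0.51561 = 0.766.

0.766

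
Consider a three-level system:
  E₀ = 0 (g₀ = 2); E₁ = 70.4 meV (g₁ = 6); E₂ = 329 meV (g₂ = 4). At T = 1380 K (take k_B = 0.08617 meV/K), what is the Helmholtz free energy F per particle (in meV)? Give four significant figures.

k_BT = 0.08617 × 1380 K = 118.915 meV.
Eᵢ/kT = 0, 0.592020, 2.76668.
Z = Σ gᵢe^(−Eᵢ/kT) = 2·e^(−0) + 6·e^(−0.592020) + 4·e^(−2.76668) = 2.00000 + 3.31925 + 0.251482 = 5.57073.
F = −kT ln Z = −118.915 × ln(5.57073) = −118.915 × 1.71753 = -204.2 meV.

-204.2 meV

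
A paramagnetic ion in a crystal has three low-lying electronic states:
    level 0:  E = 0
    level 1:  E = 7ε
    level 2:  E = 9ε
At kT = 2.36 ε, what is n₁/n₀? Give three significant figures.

n₁/n₀ = exp[−(E₁−E₀)/kT] = exp(−(7ε)/(2.36ε)) = exp(-2.9661) = 0.0515.

0.0515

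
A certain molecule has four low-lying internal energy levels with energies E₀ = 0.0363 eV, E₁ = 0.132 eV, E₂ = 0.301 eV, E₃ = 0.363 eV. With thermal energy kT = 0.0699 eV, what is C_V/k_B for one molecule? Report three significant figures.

0.644

Eᵢ/kT = 0.51931, 1.8884, 4.3062, 5.1931.
Z = Σ e^(−Eᵢ/kT) = e^(−0.51931) + e^(−1.8884) + e^(−4.3062) + e^(−5.1931) = 0.59493 + 0.15131 + 0.013485 + 0.0055548 = 0.76528.
⟨E⟩ = 0.062257 eV, ⟨E²⟩ = 0.0070223 eV².
C_V/k_B = (⟨E²⟩ − ⟨E⟩²)/(kT)² = (0.0070223 − 0.0038759)/0.0048860 = 0.644.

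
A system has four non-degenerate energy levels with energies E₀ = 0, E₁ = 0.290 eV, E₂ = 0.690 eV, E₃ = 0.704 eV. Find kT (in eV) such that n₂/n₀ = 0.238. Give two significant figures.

0.48 eV

n₂/n₀ = exp[−(E₂−E₀)/kT] = 0.238.
⇒ (E₂−E₀)/kT = ln(1/0.238) = ln(4.202) = 1.436.
kT = 0.690 eV / 1.436 = 0.48 eV.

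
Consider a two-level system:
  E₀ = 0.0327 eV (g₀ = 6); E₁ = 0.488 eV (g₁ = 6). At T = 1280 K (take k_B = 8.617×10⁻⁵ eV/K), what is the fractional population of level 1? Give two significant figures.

k_BT = 8.617×10⁻⁵ × 1280 K = 0.1103 eV.
Eᵢ/kT = 0.2965, 4.424.
Z = Σ gᵢe^(−Eᵢ/kT) = 6·e^(−0.2965) + 6·e^(−4.424) = 4.460 + 0.07192 = 4.532.
P₁ = g₁ e^(−E₁/kT) / Z = 0.07192/4.532 = 0.016.

0.016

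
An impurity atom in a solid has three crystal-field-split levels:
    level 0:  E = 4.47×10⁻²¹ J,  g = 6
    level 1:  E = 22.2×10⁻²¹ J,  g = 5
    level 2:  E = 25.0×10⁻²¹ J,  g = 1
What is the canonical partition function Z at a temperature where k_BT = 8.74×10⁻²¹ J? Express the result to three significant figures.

Eᵢ/kT = 0.51144, 2.5400, 2.8604.
Z = Σ gᵢe^(−Eᵢ/kT) = 6·e^(−0.51144) + 5·e^(−2.5400) + 1·e^(−2.8604) = 3.5978 + 0.39433 + 0.057246 = 4.0494.

Z = 4.05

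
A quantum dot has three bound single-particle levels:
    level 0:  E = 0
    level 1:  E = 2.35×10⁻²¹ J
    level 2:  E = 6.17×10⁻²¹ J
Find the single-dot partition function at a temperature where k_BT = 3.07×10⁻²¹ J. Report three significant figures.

Eᵢ/kT = 0, 0.76547, 2.0098.
Z = Σ e^(−Eᵢ/kT) = e^(−0) + e^(−0.76547) + e^(−2.0098) = 1.0000 + 0.46512 + 0.13402 = 1.5991.

Z = 1.60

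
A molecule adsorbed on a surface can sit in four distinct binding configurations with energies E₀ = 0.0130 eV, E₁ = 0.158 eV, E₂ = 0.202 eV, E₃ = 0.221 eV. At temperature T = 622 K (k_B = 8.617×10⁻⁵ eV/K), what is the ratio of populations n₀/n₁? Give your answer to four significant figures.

14.96

k_BT = 8.617×10⁻⁵ × 622 K = 0.0535977 eV.
n₀/n₁ = exp[−(E₀−E₁)/kT] = exp(−(-0.1450 eV)/(0.0535977 eV)) = exp(2.70534) = 14.96.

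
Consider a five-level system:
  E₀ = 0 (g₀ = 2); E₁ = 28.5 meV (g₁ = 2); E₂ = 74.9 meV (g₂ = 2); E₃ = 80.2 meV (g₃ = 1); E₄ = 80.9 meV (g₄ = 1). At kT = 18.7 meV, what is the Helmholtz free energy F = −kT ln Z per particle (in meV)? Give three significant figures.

Eᵢ/kT = 0, 1.5241, 4.0053, 4.2888, 4.3262.
Z = Σ gᵢe^(−Eᵢ/kT) = 2·e^(−0) + 2·e^(−1.5241) + 2·e^(−4.0053) + 1·e^(−4.2888) + 1·e^(−4.3262) = 2.0000 + 0.43563 + 0.036438 + 0.013721 + 0.013218 = 2.4990.
F = −kT ln Z = −18.7 × ln(2.4990) = −18.7 × 0.91589 = -17.1 meV.

-17.1 meV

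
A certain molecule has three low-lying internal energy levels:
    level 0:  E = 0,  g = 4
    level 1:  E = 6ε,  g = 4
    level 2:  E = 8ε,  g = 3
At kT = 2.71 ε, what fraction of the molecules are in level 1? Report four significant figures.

Eᵢ/kT = 0, 2.21402, 2.95203.
Z = Σ gᵢe^(−Eᵢ/kT) = 4·e^(−0) + 4·e^(−2.21402) + 3·e^(−2.95203) = 4.00000 + 0.437042 + 0.156701 = 4.59374.
P₁ = g₁ e^(−E₁/kT) / Z = 0.437042/4.59374 = 0.09514.

0.09514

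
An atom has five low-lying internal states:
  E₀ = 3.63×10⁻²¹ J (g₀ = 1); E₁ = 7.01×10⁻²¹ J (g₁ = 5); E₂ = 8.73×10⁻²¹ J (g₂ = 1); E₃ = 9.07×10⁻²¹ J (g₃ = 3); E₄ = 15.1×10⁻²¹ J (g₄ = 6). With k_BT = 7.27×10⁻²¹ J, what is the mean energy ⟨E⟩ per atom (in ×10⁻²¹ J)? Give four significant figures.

8.438 ×10⁻²¹ J

Eᵢ/kT = 0.499312, 0.964237, 1.20083, 1.24759, 2.07703.
Z = Σ gᵢe^(−Eᵢ/kT) = 1·e^(−0.499312) + 5·e^(−0.964237) + 1·e^(−1.20083) + 3·e^(−1.24759) + 6·e^(−2.07703) = 0.606948 + 1.90637 + 0.300944 + 0.861588 + 0.751811 = 4.42766.
⟨E⟩ = Σ Eᵢ gᵢe^(−Eᵢ/kT) / Z = (3.63·0.606948 + 7.01·1.90637 + 8.73·0.300944 + 9.07·0.861588 + 15.1·0.751811) / 4.42766 = 8.438 ×10⁻²¹ J.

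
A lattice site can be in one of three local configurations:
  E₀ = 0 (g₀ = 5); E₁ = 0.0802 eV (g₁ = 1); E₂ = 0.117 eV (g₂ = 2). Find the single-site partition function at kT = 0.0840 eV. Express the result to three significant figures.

Z = 5.88

Eᵢ/kT = 0, 0.95476, 1.3929.
Z = Σ gᵢe^(−Eᵢ/kT) = 5·e^(−0) + 1·e^(−0.95476) + 2·e^(−1.3929) = 5.0000 + 0.38490 + 0.49671 = 5.8816.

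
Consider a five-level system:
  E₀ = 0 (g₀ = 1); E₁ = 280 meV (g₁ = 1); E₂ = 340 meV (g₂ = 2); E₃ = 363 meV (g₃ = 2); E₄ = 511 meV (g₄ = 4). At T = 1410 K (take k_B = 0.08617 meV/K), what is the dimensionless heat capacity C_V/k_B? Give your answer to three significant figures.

1.83

k_BT = 0.08617 × 1410 K = 121.50 meV.
Eᵢ/kT = 0, 2.3045, 2.7984, 2.9877, 4.2058.
Z = Σ gᵢe^(−Eᵢ/kT) = 1·e^(−0) + 1·e^(−2.3045) + 2·e^(−2.7984) + 2·e^(−2.9877) + 4·e^(−4.2058) = 1.0000 + 0.099809 + 0.12181 + 0.10081 + 0.059635 = 1.3821.
⟨E⟩ = 98.712 meV, ⟨E²⟩ = 36728 meV².
C_V/k_B = (⟨E²⟩ − ⟨E⟩²)/(kT)² = (36728 − 9744.1)/14762 = 1.83.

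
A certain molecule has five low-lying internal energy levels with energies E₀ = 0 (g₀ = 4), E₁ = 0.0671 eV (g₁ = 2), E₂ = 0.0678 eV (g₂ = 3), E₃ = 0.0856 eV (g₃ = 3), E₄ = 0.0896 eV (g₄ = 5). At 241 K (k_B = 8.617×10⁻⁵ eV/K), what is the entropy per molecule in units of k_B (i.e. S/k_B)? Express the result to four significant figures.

1.720

k_BT = 8.617×10⁻⁵ × 241 K = 0.0207670 eV.
Eᵢ/kT = 0, 3.23109, 3.26480, 4.12192, 4.31454.
Z = Σ gᵢe^(−Eᵢ/kT) = 4·e^(−0) + 2·e^(−3.23109) + 3·e^(−3.26480) + 3·e^(−4.12192) + 5·e^(−4.31454) = 4.00000 + 0.0790288 + 0.114614 + 0.0486401 + 0.0668635 = 4.30915.
⟨E⟩ = Σ EᵢPᵢ = 0.00539044 eV.
S/k_B = ln Z + ⟨E⟩/kT = ln(4.30915) + 0.00539044/0.0207670 = 1.46074 + 0.259568 = 1.720.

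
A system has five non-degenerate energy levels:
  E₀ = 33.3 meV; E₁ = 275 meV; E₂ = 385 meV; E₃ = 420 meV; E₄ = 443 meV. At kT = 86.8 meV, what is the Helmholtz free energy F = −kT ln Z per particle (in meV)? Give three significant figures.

Eᵢ/kT = 0.38364, 3.1682, 4.4355, 4.8387, 5.1037.
Z = Σ e^(−Eᵢ/kT) = e^(−0.38364) + e^(−3.1682) + e^(−4.4355) + e^(−4.8387) + e^(−5.1037) = 0.68138 + 0.042079 + 0.011849 + 0.0079173 + 0.0060742 = 0.74930.
F = −kT ln Z = −86.8 × ln(0.74930) = −86.8 × -0.28862 = 25.1 meV.

25.1 meV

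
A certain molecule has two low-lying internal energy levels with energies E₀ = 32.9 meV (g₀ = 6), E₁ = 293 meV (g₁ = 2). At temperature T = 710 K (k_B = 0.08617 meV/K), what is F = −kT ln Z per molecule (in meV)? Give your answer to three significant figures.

-77.0 meV

k_BT = 0.08617 × 710 K = 61.181 meV.
Eᵢ/kT = 0.53775, 4.7891.
Z = Σ gᵢe^(−Eᵢ/kT) = 6·e^(−0.53775) + 2·e^(−4.7891) = 3.5044 + 0.016640 = 3.5210.
F = −kT ln Z = −61.181 × ln(3.5210) = −61.181 × 1.2587 = -77.0 meV.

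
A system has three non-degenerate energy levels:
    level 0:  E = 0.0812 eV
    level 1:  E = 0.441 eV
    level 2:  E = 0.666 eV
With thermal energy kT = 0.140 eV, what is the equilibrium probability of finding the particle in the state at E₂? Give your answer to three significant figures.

0.0141

Eᵢ/kT = 0.58000, 3.1500, 4.7571.
Z = Σ e^(−Eᵢ/kT) = e^(−0.58000) + e^(−3.1500) + e^(−4.7571) = 0.55990 + 0.042852 + 0.0085905 = 0.61134.
P₂ = e^(−E₂/kT) / Z = 0.0085905/0.61134 = 0.0141.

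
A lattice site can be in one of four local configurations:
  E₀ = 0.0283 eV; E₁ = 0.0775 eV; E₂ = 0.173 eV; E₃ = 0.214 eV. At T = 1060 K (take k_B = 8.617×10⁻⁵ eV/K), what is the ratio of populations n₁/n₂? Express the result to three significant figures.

k_BT = 8.617×10⁻⁵ × 1060 K = 0.091340 eV.
n₁/n₂ = exp[−(E₁−E₂)/kT] = exp(−(-0.0955 eV)/(0.091340 eV)) = exp(1.0455) = 2.84.

2.84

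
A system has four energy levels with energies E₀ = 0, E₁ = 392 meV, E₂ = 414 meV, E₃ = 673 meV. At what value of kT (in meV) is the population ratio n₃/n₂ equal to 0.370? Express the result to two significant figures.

260 meV

n₃/n₂ = exp[−(E₃−E₂)/kT] = 0.370.
⇒ (E₃−E₂)/kT = ln(1/0.370) = ln(2.703) = 0.9944.
kT = 259 meV / 0.9944 = 260 meV.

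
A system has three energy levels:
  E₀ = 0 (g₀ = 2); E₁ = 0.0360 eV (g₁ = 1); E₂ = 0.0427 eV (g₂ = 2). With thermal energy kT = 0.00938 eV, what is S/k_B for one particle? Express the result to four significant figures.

0.8017

Eᵢ/kT = 0, 3.83795, 4.55224.
Z = Σ gᵢe^(−Eᵢ/kT) = 2·e^(−0) + 1·e^(−3.83795) + 2·e^(−4.55224) = 2.00000 + 0.0215377 + 0.0210871 = 2.04262.
⟨E⟩ = Σ EᵢPᵢ = 0.000820405 eV.
S/k_B = ln Z + ⟨E⟩/kT = ln(2.04262) + 0.000820405/0.00938 = 0.714233 + 0.0874632 = 0.8017.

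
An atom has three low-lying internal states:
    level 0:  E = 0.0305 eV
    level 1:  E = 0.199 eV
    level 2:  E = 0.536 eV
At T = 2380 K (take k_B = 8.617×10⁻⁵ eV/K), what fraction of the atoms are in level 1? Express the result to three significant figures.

0.288

k_BT = 8.617×10⁻⁵ × 2380 K = 0.20508 eV.
Eᵢ/kT = 0.14872, 0.97035, 2.6136.
Z = Σ e^(−Eᵢ/kT) = e^(−0.14872) + e^(−0.97035) + e^(−2.6136) = 0.86181 + 0.37895 + 0.073270 = 1.3140.
P₁ = e^(−E₁/kT) / Z = 0.37895/1.3140 = 0.288.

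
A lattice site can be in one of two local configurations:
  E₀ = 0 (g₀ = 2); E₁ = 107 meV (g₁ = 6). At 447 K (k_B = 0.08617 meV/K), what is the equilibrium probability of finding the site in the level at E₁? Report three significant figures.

0.157

k_BT = 0.08617 × 447 K = 38.518 meV.
Eᵢ/kT = 0, 2.7779.
Z = Σ gᵢe^(−Eᵢ/kT) = 2·e^(−0) + 6·e^(−2.7779) = 2.0000 + 0.37301 = 2.3730.
P₁ = g₁ e^(−E₁/kT) / Z = 0.37301/2.3730 = 0.157.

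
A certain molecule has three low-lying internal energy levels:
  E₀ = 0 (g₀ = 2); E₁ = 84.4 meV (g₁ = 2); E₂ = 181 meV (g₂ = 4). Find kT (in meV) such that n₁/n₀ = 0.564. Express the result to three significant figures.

147 meV

n₁/n₀ = (g₁/g₀) exp[−(E₁−E₀)/kT] = 0.564.
⇒ (E₁−E₀)/kT = ln((2/2)/0.564) = ln(1.7730) = 0.57267.
kT = 84.4 meV / 0.57267 = 147 meV.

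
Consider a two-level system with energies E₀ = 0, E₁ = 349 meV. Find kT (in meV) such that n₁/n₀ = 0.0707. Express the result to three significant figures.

132 meV

n₁/n₀ = exp[−(E₁−E₀)/kT] = 0.0707.
⇒ (E₁−E₀)/kT = ln(1/0.0707) = ln(14.144) = 2.6493.
kT = 349 meV / 2.6493 = 132 meV.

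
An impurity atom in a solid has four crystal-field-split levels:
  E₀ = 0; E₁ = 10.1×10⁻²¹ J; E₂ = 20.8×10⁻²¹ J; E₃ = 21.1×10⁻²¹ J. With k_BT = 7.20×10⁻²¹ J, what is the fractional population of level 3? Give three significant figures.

0.0394

Eᵢ/kT = 0, 1.4028, 2.8889, 2.9306.
Z = Σ e^(−Eᵢ/kT) = e^(−0) + e^(−1.4028) + e^(−2.8889) + e^(−2.9306) = 1.0000 + 0.24591 + 0.055637 + 0.053365 = 1.3549.
P₃ = e^(−E₃/kT) / Z = 0.053365/1.3549 = 0.0394.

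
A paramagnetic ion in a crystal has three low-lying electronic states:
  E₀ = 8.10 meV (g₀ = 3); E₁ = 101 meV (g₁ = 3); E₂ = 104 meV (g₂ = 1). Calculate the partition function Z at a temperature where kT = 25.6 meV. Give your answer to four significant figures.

Eᵢ/kT = 0.316406, 3.94531, 4.06250.
Z = Σ gᵢe^(−Eᵢ/kT) = 3·e^(−0.316406) + 3·e^(−3.94531) + 1·e^(−4.06250) = 2.18629 + 0.0580357 + 0.0172060 = 2.26153.

Z = 2.262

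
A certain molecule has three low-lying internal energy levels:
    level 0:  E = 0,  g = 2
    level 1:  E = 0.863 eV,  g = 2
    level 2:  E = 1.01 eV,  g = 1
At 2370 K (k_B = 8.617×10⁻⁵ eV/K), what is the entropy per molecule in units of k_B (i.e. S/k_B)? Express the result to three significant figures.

0.789

k_BT = 8.617×10⁻⁵ × 2370 K = 0.20422 eV.
Eᵢ/kT = 0, 4.2258, 4.9456.
Z = Σ gᵢe^(−Eᵢ/kT) = 2·e^(−0) + 2·e^(−4.2258) + 1·e^(−4.9456) = 2.0000 + 0.029227 + 0.0071146 = 2.0363.
⟨E⟩ = Σ EᵢPᵢ = 0.015915 eV.
S/k_B = ln Z + ⟨E⟩/kT = ln(2.0363) + 0.015915/0.20422 = 0.71113 + 0.077931 = 0.789.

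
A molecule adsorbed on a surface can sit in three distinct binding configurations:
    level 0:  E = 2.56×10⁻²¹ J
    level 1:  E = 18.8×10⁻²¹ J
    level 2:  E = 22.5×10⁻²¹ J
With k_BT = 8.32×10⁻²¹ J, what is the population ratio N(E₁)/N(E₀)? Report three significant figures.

n₁/n₀ = exp[−(E₁−E₀)/kT] = exp(−(16.24 ×10⁻²¹ J)/(8.32 ×10⁻²¹ J)) = exp(-1.9519) = 0.142.

0.142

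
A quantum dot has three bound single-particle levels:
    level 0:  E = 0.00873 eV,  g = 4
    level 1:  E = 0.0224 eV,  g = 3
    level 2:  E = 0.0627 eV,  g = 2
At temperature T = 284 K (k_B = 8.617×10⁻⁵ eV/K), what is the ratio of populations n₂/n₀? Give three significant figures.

0.0551

k_BT = 8.617×10⁻⁵ × 284 K = 0.024472 eV.
n₂/n₀ = (g₂/g₀) exp[−(E₂−E₀)/kT] = (2/4) × exp(−(0.05397 eV)/(0.024472 eV)) = (2/4) × exp(-2.2054) = 0.0551.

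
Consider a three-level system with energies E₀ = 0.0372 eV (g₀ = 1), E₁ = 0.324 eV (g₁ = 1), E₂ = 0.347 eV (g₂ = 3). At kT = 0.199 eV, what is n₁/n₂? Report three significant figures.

0.374

n₁/n₂ = (g₁/g₂) exp[−(E₁−E₂)/kT] = (1/3) × exp(−(-0.023 eV)/(0.199 eV)) = (1/3) × exp(0.11558) = 0.374.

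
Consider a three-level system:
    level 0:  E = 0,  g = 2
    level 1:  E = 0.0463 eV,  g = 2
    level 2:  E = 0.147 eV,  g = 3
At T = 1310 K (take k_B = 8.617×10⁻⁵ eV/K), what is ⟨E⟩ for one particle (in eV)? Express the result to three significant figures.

k_BT = 8.617×10⁻⁵ × 1310 K = 0.11288 eV.
Eᵢ/kT = 0, 0.41017, 1.3023.
Z = Σ gᵢe^(−Eᵢ/kT) = 2·e^(−0) + 2·e^(−0.41017) + 3·e^(−1.3023) = 2.0000 + 1.3271 + 0.81572 = 4.1428.
⟨E⟩ = Σ Eᵢ gᵢe^(−Eᵢ/kT) / Z = (0·2.0000 + 0.0463·1.3271 + 0.147·0.81572) / 4.1428 = 0.0438 eV.

0.0438 eV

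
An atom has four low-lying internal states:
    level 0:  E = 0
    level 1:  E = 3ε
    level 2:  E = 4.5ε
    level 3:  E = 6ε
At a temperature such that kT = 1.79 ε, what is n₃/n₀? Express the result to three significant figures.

0.0350

n₃/n₀ = exp[−(E₃−E₀)/kT] = exp(−(6ε)/(1.79ε)) = exp(-3.3520) = 0.0350.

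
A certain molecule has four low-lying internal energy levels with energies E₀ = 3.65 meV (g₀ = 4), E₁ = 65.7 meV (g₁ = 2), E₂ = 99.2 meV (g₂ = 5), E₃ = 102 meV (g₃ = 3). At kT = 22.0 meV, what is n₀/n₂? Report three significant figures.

n₀/n₂ = (g₀/g₂) exp[−(E₀−E₂)/kT] = (4/5) × exp(−(-95.55 meV)/(22.0 meV)) = (4/5) × exp(4.3432) = 61.6.

61.6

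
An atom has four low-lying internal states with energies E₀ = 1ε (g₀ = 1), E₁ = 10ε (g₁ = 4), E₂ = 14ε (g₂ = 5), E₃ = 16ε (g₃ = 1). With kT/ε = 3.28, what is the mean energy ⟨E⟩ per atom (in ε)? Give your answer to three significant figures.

Eᵢ/kT = 0.30488, 3.0488, 4.2683, 4.8780.
Z = Σ gᵢe^(−Eᵢ/kT) = 1·e^(−0.30488) + 4·e^(−3.0488) + 5·e^(−4.2683) + 1·e^(−4.8780) = 0.73721 + 0.18966 + 0.070028 + 0.0076122 = 1.0045.
⟨E⟩ = Σ Eᵢ gᵢe^(−Eᵢ/kT) / Z = (1·0.73721 + 10·0.18966 + 14·0.070028 + 16·0.0076122) / 1.0045 = 3.72 ε.

3.72 ε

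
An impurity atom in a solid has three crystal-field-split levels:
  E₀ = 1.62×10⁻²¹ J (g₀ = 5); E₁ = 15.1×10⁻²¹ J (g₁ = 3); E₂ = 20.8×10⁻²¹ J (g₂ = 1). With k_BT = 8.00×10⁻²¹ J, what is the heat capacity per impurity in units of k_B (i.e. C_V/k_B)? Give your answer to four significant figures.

0.3304

Eᵢ/kT = 0.202500, 1.88750, 2.60000.
Z = Σ gᵢe^(−Eᵢ/kT) = 5·e^(−0.202500) + 3·e^(−1.88750) + 1·e^(−2.60000) = 4.08343 + 0.454350 + 0.0742736 = 4.61205.
⟨E⟩ = 3.25685, ⟨E²⟩ = 31.7530.
C_V/k_B = (⟨E²⟩ − ⟨E⟩²)/(kT)² = (31.7530 − 10.6071)/64.0000 = 0.3304.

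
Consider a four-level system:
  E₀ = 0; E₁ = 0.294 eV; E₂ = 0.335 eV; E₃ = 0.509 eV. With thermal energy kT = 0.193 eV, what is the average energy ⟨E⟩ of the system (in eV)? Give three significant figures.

0.109 eV

Eᵢ/kT = 0, 1.5233, 1.7358, 2.6373.
Z = Σ e^(−Eᵢ/kT) = e^(−0) + e^(−1.5233) + e^(−1.7358) + e^(−2.6373) = 1.0000 + 0.21799 + 0.17626 + 0.071554 = 1.4658.
⟨E⟩ = Σ Eᵢ e^(−Eᵢ/kT) / Z = (0·1.0000 + 0.294·0.21799 + 0.335·0.17626 + 0.509·0.071554) / 1.4658 = 0.109 eV.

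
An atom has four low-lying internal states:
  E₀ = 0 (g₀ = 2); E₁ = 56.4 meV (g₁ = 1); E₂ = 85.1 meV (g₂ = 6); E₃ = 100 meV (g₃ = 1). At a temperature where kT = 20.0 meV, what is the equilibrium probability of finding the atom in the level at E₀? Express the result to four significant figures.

Eᵢ/kT = 0, 2.82000, 4.25500, 5.00000.
Z = Σ gᵢe^(−Eᵢ/kT) = 2·e^(−0) + 1·e^(−2.82000) + 6·e^(−4.25500) + 1·e^(−5.00000) = 2.00000 + 0.0596059 + 0.0851585 + 0.00673795 = 2.15150.
P₀ = g₀ e^(−E₀/kT) / Z = 2.00000/2.15150 = 0.9296.

0.9296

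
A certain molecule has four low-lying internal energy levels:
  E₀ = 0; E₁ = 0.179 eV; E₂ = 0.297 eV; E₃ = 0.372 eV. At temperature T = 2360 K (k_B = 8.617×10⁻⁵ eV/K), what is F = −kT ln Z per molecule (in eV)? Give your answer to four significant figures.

k_BT = 8.617×10⁻⁵ × 2360 K = 0.203361 eV.
Eᵢ/kT = 0, 0.880208, 1.46046, 1.82926.
Z = Σ e^(−Eᵢ/kT) = e^(−0) + e^(−0.880208) + e^(−1.46046) + e^(−1.82926) = 1.00000 + 0.414697 + 0.232129 + 0.160532 = 1.80736.
F = −kT ln Z = −0.203361 × ln(1.80736) = −0.203361 × 0.591867 = -0.1204 eV.

-0.1204 eV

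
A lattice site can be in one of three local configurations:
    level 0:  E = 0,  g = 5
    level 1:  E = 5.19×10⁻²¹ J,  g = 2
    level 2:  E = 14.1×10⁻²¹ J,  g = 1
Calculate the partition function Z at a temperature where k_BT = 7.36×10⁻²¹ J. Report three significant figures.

Z = 6.14

Eᵢ/kT = 0, 0.70516, 1.9158.
Z = Σ gᵢe^(−Eᵢ/kT) = 5·e^(−0) + 2·e^(−0.70516) + 1·e^(−1.9158) = 5.0000 + 0.98806 + 0.14722 = 6.1353.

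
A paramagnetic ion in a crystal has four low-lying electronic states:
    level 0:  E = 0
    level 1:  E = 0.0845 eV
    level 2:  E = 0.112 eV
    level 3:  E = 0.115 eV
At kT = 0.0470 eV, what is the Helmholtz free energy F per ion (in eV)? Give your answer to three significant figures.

-0.0139 eV

Eᵢ/kT = 0, 1.7979, 2.3830, 2.4468.
Z = Σ e^(−Eᵢ/kT) = e^(−0) + e^(−1.7979) + e^(−2.3830) + e^(−2.4468) = 1.0000 + 0.16565 + 0.092273 + 0.086570 = 1.3445.
F = −kT ln Z = −0.0470 × ln(1.3445) = −0.0470 × 0.29602 = -0.0139 eV.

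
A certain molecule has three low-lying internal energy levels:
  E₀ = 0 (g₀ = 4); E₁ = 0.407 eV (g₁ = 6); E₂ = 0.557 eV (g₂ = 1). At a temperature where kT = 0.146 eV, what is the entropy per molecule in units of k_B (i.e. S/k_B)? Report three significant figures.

Eᵢ/kT = 0, 2.7877, 3.8151.
Z = Σ gᵢe^(−Eᵢ/kT) = 4·e^(−0) + 6·e^(−2.7877) + 1·e^(−3.8151) = 4.0000 + 0.36938 + 0.022036 = 4.3914.
⟨E⟩ = Σ EᵢPᵢ = 0.037030 eV.
S/k_B = ln Z + ⟨E⟩/kT = ln(4.3914) + 0.037030/0.146 = 1.4796 + 0.25363 = 1.73.

1.73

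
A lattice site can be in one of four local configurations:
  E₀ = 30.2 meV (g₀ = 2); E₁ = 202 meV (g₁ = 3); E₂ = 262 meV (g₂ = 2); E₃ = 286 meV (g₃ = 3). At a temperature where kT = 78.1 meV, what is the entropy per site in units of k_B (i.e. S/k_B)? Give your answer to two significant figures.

Eᵢ/kT = 0.3867, 2.586, 3.355, 3.662.
Z = Σ gᵢe^(−Eᵢ/kT) = 2·e^(−0.3867) + 3·e^(−2.586) + 2·e^(−3.355) + 3·e^(−3.662) = 1.359 + 0.2260 + 0.06982 + 0.07704 = 1.732.
⟨E⟩ = Σ EᵢPᵢ = 73.34 meV.
S/k_B = ln Z + ⟨E⟩/kT = ln(1.732) + 73.34/78.1 = 0.5493 + 0.9391 = 1.5.

1.5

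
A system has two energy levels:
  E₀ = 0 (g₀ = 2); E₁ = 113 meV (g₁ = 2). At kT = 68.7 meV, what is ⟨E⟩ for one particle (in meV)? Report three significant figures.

18.3 meV

Eᵢ/kT = 0, 1.6448.
Z = Σ gᵢe^(−Eᵢ/kT) = 2·e^(−0) + 2·e^(−1.6448) = 2.0000 + 0.38610 = 2.3861.
⟨E⟩ = Σ Eᵢ gᵢe^(−Eᵢ/kT) / Z = (0·2.0000 + 113·0.38610) / 2.3861 = 18.3 meV.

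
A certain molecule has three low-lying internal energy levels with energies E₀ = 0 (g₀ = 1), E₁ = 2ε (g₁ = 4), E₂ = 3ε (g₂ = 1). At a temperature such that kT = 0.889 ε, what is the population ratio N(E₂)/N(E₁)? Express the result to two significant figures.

0.081

n₂/n₁ = (g₂/g₁) exp[−(E₂−E₁)/kT] = (1/4) × exp(−(1ε)/(0.889ε)) = (1/4) × exp(-1.125) = 0.081.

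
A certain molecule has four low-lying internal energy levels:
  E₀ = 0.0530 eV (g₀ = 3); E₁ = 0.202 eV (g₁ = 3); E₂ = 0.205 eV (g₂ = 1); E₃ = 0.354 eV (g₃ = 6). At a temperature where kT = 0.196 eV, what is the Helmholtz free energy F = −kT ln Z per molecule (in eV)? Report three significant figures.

-0.303 eV

Eᵢ/kT = 0.27041, 1.0306, 1.0459, 1.8061.
Z = Σ gᵢe^(−Eᵢ/kT) = 3·e^(−0.27041) + 3·e^(−1.0306) + 1·e^(−1.0459) + 6·e^(−1.8061) = 2.2892 + 1.0704 + 0.35138 + 0.98576 = 4.6967.
F = −kT ln Z = −0.196 × ln(4.6967) = −0.196 × 1.5469 = -0.303 eV.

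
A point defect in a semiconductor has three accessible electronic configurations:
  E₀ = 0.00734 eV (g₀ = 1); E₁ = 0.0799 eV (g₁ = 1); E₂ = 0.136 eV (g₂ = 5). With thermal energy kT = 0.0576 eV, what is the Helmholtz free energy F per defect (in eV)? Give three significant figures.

Eᵢ/kT = 0.12743, 1.3872, 2.3611.
Z = Σ gᵢe^(−Eᵢ/kT) = 1·e^(−0.12743) + 1·e^(−1.3872) + 5·e^(−2.3611) = 0.88036 + 0.24977 + 0.47158 = 1.6017.
F = −kT ln Z = −0.0576 × ln(1.6017) = −0.0576 × 0.47107 = -0.0271 eV.

-0.0271 eV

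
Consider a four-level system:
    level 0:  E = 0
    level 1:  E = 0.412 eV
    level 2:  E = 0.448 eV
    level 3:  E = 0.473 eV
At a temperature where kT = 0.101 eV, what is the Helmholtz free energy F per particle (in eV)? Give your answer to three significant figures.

Eᵢ/kT = 0, 4.0792, 4.4356, 4.6832.
Z = Σ e^(−Eᵢ/kT) = e^(−0) + e^(−4.0792) + e^(−4.4356) + e^(−4.6832) = 1.0000 + 0.016921 + 0.011848 + 0.0092494 = 1.0380.
F = −kT ln Z = −0.101 × ln(1.0380) = −0.101 × 0.037296 = -0.00377 eV.

-0.00377 eV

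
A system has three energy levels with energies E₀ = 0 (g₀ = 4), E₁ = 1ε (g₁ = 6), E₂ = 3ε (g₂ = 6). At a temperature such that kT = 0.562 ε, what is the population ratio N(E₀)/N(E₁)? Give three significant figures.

3.95

n₀/n₁ = (g₀/g₁) exp[−(E₀−E₁)/kT] = (4/6) × exp(−(-1ε)/(0.562ε)) = (4/6) × exp(1.7794) = 3.95.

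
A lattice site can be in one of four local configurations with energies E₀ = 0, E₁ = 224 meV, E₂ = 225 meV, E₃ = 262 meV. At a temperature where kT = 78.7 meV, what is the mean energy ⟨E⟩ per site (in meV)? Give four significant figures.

Eᵢ/kT = 0, 2.84625, 2.85896, 3.32910.
Z = Σ e^(−Eᵢ/kT) = e^(−0) + e^(−2.84625) + e^(−2.85896) + e^(−3.32910) = 1.00000 + 0.0580616 + 0.0573284 + 0.0358253 = 1.15122.
⟨E⟩ = Σ Eᵢ e^(−Eᵢ/kT) / Z = (0·1.00000 + 224·0.0580616 + 225·0.0573284 + 262·0.0358253) / 1.15122 = 30.66 meV.

30.66 meV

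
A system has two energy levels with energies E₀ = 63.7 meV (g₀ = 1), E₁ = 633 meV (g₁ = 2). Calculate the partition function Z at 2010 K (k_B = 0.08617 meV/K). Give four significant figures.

Z = 0.7440

k_BT = 0.08617 × 2010 K = 173.202 meV.
Eᵢ/kT = 0.367779, 3.65469.
Z = Σ gᵢe^(−Eᵢ/kT) = 1·e^(−0.367779) + 2·e^(−3.65469) = 0.692270 + 0.0517390 = 0.744009.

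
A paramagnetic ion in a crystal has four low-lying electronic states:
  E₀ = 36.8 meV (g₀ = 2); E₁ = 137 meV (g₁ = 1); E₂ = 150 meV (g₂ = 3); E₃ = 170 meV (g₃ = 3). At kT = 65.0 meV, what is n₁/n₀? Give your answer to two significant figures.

0.11

n₁/n₀ = (g₁/g₀) exp[−(E₁−E₀)/kT] = (1/2) × exp(−(100.2 meV)/(65.0 meV)) = (1/2) × exp(-1.542) = 0.11.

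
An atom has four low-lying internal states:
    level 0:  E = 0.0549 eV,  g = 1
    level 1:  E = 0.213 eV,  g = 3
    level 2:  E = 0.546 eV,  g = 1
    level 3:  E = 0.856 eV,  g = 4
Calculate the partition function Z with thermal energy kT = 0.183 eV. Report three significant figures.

Eᵢ/kT = 0.30000, 1.1639, 2.9836, 4.6776.
Z = Σ gᵢe^(−Eᵢ/kT) = 1·e^(−0.30000) + 3·e^(−1.1639) + 1·e^(−2.9836) + 4·e^(−4.6776) = 0.74082 + 0.93680 + 0.050610 + 0.037205 = 1.7654.

Z = 1.77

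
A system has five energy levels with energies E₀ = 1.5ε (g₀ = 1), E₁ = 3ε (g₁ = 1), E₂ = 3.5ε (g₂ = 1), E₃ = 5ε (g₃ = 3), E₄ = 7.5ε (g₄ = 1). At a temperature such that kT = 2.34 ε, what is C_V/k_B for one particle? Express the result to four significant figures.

0.4424

Eᵢ/kT = 0.641026, 1.28205, 1.49573, 2.13675, 3.20513.
Z = Σ gᵢe^(−Eᵢ/kT) = 1·e^(−0.641026) + 1·e^(−1.28205) + 1·e^(−1.49573) + 3·e^(−2.13675) + 1·e^(−3.20513) = 0.526752 + 0.277468 + 0.224085 + 0.354114 + 0.0405536 = 1.42297.
⟨E⟩ = 3.14943 ε, ⟨E²⟩ = 12.3414 ε².
C_V/k_B = (⟨E²⟩ − ⟨E⟩²)/(kT)² = (12.3414 − 9.91891)/5.47560 = 0.4424.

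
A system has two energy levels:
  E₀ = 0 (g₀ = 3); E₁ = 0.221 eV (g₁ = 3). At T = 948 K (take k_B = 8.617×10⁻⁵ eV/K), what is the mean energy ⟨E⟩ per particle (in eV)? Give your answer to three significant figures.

k_BT = 8.617×10⁻⁵ × 948 K = 0.081689 eV.
Eᵢ/kT = 0, 2.7054.
Z = Σ gᵢe^(−Eᵢ/kT) = 3·e^(−0) + 3·e^(−2.7054) = 3.0000 + 0.20053 = 3.2005.
⟨E⟩ = Σ Eᵢ gᵢe^(−Eᵢ/kT) / Z = (0·3.0000 + 0.221·0.20053) / 3.2005 = 0.0138 eV.

0.0138 eV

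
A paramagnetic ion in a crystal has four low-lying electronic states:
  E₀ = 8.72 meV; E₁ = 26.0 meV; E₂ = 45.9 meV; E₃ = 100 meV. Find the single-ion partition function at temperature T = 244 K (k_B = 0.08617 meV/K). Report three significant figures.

Z = 1.07

k_BT = 0.08617 × 244 K = 21.025 meV.
Eᵢ/kT = 0.41474, 1.2366, 2.1831, 4.7562.
Z = Σ e^(−Eᵢ/kT) = e^(−0.41474) + e^(−1.2366) + e^(−2.1831) + e^(−4.7562) = 0.66051 + 0.29037 + 0.11269 + 0.0085982 = 1.0722.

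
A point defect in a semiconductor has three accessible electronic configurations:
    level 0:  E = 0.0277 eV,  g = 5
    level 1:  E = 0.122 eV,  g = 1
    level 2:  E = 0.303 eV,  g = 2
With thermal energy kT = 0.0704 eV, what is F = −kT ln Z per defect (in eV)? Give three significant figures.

Eᵢ/kT = 0.39347, 1.7330, 4.3040.
Z = Σ gᵢe^(−Eᵢ/kT) = 5·e^(−0.39347) + 1·e^(−1.7330) + 2·e^(−4.3040) = 3.3736 + 0.17675 + 0.027029 = 3.5774.
F = −kT ln Z = −0.0704 × ln(3.5774) = −0.0704 × 1.2746 = -0.0897 eV.

-0.0897 eV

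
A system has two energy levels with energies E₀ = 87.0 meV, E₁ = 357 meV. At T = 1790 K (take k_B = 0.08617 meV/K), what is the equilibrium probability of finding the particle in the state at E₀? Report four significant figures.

k_BT = 0.08617 × 1790 K = 154.244 meV.
Eᵢ/kT = 0.564041, 2.31451.
Z = Σ e^(−Eᵢ/kT) = e^(−0.564041) + e^(−2.31451) = 0.568905 + 0.0988146 = 0.667720.
P₀ = e^(−E₀/kT) / Z = 0.568905/0.667720 = 0.8520.

0.8520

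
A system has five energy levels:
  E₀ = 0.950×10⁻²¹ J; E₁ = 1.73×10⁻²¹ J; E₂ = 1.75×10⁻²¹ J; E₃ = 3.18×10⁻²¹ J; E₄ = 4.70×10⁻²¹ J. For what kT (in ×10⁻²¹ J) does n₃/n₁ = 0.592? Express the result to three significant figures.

n₃/n₁ = exp[−(E₃−E₁)/kT] = 0.592.
⇒ (E₃−E₁)/kT = ln(1/0.592) = ln(1.6892) = 0.52426.
kT = 1.45 ×10⁻²¹ J / 0.52426 = 2.77 ×10⁻²¹ J.

2.77 ×10⁻²¹ J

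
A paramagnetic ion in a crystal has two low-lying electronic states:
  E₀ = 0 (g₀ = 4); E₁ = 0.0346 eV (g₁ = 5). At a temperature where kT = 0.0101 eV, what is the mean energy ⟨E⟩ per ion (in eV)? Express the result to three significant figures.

0.00135 eV

Eᵢ/kT = 0, 3.4257.
Z = Σ gᵢe^(−Eᵢ/kT) = 4·e^(−0) + 5·e^(−3.4257) = 4.0000 + 0.16263 = 4.1626.
⟨E⟩ = Σ Eᵢ gᵢe^(−Eᵢ/kT) / Z = (0·4.0000 + 0.0346·0.16263) / 4.1626 = 0.00135 eV.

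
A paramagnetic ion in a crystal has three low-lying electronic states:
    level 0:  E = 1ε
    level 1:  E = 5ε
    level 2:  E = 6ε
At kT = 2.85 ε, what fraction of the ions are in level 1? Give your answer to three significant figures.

Eᵢ/kT = 0.35088, 1.7544, 2.1053.
Z = Σ e^(−Eᵢ/kT) = e^(−0.35088) + e^(−1.7544) + e^(−2.1053) = 0.70407 + 0.17301 + 0.12181 = 0.99889.
P₁ = e^(−E₁/kT) / Z = 0.17301/0.99889 = 0.173.

0.173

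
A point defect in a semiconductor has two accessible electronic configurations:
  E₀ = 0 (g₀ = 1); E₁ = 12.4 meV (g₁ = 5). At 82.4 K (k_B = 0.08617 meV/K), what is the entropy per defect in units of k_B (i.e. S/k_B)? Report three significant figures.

1.44

k_BT = 0.08617 × 82.4 K = 7.1004 meV.
Eᵢ/kT = 0, 1.7464.
Z = Σ gᵢe^(−Eᵢ/kT) = 1·e^(−0) + 5·e^(−1.7464) = 1.0000 + 0.87200 = 1.8720.
⟨E⟩ = Σ EᵢPᵢ = 5.7761 meV.
S/k_B = ln Z + ⟨E⟩/kT = ln(1.8720) + 5.7761/7.1004 = 0.62701 + 0.81349 = 1.44.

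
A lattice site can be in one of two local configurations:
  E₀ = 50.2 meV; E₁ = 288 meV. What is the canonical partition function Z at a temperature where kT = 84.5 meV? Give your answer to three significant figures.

Z = 0.585

Eᵢ/kT = 0.59408, 3.4083.
Z = Σ e^(−Eᵢ/kT) = e^(−0.59408) + e^(−3.4083) = 0.55207 + 0.033097 = 0.58517.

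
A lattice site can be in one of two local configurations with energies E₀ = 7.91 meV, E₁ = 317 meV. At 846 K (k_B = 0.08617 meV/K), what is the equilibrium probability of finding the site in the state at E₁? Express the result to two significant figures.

k_BT = 0.08617 × 846 K = 72.90 meV.
Eᵢ/kT = 0.1085, 4.348.
Z = Σ e^(−Eᵢ/kT) = e^(−0.1085) + e^(−4.348) = 0.8972 + 0.01293 = 0.9101.
P₁ = e^(−E₁/kT) / Z = 0.01293/0.9101 = 0.014.

0.014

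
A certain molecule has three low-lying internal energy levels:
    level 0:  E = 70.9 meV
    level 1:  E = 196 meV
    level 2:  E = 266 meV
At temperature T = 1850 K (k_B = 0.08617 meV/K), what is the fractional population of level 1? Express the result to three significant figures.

k_BT = 0.08617 × 1850 K = 159.41 meV.
Eᵢ/kT = 0.44477, 1.2295, 1.6687.
Z = Σ e^(−Eᵢ/kT) = e^(−0.44477) + e^(−1.2295) + e^(−1.6687) = 0.64097 + 0.29244 + 0.18849 = 1.1219.
P₁ = e^(−E₁/kT) / Z = 0.29244/1.1219 = 0.261.

0.261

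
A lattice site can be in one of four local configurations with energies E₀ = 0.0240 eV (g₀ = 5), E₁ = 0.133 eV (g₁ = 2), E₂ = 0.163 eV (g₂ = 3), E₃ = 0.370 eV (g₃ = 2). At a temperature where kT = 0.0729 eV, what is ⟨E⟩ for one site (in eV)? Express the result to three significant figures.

0.0438 eV

Eᵢ/kT = 0.32922, 1.8244, 2.2359, 5.0754.
Z = Σ gᵢe^(−Eᵢ/kT) = 5·e^(−0.32922) + 2·e^(−1.8244) + 3·e^(−2.2359) + 2·e^(−5.0754) = 3.5974 + 0.32263 + 0.32069 + 0.012497 = 4.2532.
⟨E⟩ = Σ Eᵢ gᵢe^(−Eᵢ/kT) / Z = (0.0240·3.5974 + 0.133·0.32263 + 0.163·0.32069 + 0.370·0.012497) / 4.2532 = 0.0438 eV.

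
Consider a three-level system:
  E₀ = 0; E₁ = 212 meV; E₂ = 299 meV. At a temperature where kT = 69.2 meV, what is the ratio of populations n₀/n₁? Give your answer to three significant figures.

n₀/n₁ = exp[−(E₀−E₁)/kT] = exp(−(-212 meV)/(69.2 meV)) = exp(3.0636) = 21.4.

21.4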